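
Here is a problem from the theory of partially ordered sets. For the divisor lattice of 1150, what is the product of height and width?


Height = length of longest chain minus 1; width = size of largest antichain.
A maximum chain: 1 | 23 | 115 | 575 | 1150  (height 4).
A maximum antichain: {10, 25, 46, 115}  (width 4).
Product = 4 * 4 = 16


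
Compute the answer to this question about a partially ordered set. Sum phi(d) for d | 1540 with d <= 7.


Divisors of 1540 up to 7: [1, 2, 4, 5, 7]
phi values: [1, 1, 2, 4, 6]
Sum = 14


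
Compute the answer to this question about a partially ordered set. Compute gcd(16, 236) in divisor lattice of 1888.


In a divisor lattice, meet = gcd (greatest common divisor).
By Euclidean algorithm or factoring: gcd(16,236) = 4


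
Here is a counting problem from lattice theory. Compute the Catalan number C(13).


C(n) = C(2n, n) / (n+1).
C(26, 13) = 10400600
C(13) = 10400600 / 14 = 742900


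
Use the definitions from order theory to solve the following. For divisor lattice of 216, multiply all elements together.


Divisors of 216: [1, 2, 3, 4, 6, 8, 9, 12, 18, 24, 27, 36, 54, 72, 108, 216]
Product = n^(d(n)/2) = 216^(16/2)
Product = 4738381338321616896


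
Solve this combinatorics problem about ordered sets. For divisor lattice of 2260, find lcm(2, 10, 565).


In a divisor lattice, join = lcm (least common multiple).
Compute lcm iteratively: start with first element, then lcm(current, next).
Elements: [2, 10, 565]
lcm(2,10) = 10
lcm(10,565) = 1130
Final lcm = 1130


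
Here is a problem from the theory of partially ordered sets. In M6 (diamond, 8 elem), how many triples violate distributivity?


Distributive law: a ^ (b v c) = (a ^ b) v (a ^ c).
Check all 8^3 = 512 ordered triples (a,b,c).
  e.g. a=a1, b=a2, c=a3: lhs=a1 != rhs=0
  e.g. a=a1, b=a2, c=a4: lhs=a1 != rhs=0
Total violating triples: 120


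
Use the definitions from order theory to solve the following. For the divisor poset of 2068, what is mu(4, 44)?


In a divisor lattice, mu(a,b) = mu(b/a) where mu is the classical Mobius function.
b/a = 44/4 = 11
Prime factorization of 11: primes [11]
11 is squarefree with 1 prime factor(s), so mu(11) = (-1)^1 = -1


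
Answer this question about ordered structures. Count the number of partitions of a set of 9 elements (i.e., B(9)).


B(n) = number of set partitions of an n-element set.
B(n) satisfies the recurrence: B(n+1) = sum_k C(n,k)*B(k).
B(9) = 21147


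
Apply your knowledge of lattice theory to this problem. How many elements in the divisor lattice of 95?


Divisors of 95: [1, 5, 19, 95]
Count: 4


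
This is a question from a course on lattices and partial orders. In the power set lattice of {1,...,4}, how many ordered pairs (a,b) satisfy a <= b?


The order relation is {(a,b) : a <= b}, reflexive so it includes (a,a).
Examples: ({},{}), ({},{1,2}), ({},{1,2,3}), ({},{1,2,3,4}), ({},{1,2,4}), ...
Total ordered pairs: 81


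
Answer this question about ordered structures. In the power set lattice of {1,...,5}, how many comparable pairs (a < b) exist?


A comparable pair {a,b} has a < b or b < a in the order.
Count unordered pairs where one element is strictly below the other.
Examples: {{},{1}}, {{},{2}}, {{},{3}}, {{},{4}}, ...
Total comparable pairs: 211


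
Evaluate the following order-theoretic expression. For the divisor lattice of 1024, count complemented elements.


An element a is complemented if some b has a meet b = bottom, a join b = top.
a is complemented iff gcd(a, n/a)=1, i.e. a is a unitary divisor of 1024.
Complemented elements: 1, 1024
Count: 2


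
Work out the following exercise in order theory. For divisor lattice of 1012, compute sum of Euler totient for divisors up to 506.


Divisors of 1012 up to 506: [1, 2, 4, 11, 22, 23, 44, 46, 92, 253, 506]
phi values: [1, 1, 2, 10, 10, 22, 20, 22, 44, 220, 220]
Sum = 572


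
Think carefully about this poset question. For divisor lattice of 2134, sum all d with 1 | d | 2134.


Interval [1,2134] in divisors of 2134: [1, 2, 11, 22, 97, 194, 1067, 2134]
Sum = 3528


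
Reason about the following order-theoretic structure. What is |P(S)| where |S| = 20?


Power set = 2^n.
2^20 = 1048576


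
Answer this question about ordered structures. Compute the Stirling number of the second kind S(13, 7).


S(n,k) = k*S(n-1,k) + S(n-1,k-1).
S(12,7) = 627396, S(12,6) = 1323652
S(13,7) = 7*627396 + 1323652 = 4391772 + 1323652
S(13,7) = 5715424


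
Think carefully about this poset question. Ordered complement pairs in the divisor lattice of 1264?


Complement pair (a,b): a meet b = bottom, a join b = top.
Here: gcd(a,b)=1 and lcm(a,b)=1264, i.e. a*b=1264 with a,b coprime.
Pairs found: (1,1264), (16,79), (79,16), (1264,1)
Total ordered pairs: 4


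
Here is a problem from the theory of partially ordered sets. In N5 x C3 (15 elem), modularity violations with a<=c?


Modular law: if a <= c then a v (b ^ c) = (a v b) ^ c.
Check all triples (a,b,c) with a <= c among 15 elements.
  e.g. a=(a,0), b=(c,0), c=(b,0): lhs=(a,0) != rhs=(b,0)
  e.g. a=(a,0), b=(c,1), c=(b,0): lhs=(a,0) != rhs=(b,0)
Total violating triples: 18


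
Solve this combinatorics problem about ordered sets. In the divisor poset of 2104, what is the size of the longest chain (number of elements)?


A chain is a totally ordered subset; we count the number of elements in a maximum chain.
Compute, for each element x, the size of the longest chain ending at x:
  1: 1
  2: 2
  263: 2
  4: 3
  8: 4
  526: 3
  ...
A maximum chain: 1 < 2 < 4 < 8 < 2104
Number of elements in the longest chain: 5


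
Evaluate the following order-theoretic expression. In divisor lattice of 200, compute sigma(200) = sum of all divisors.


sigma(n) = sum of divisors.
Divisors of 200: [1, 2, 4, 5, 8, 10, 20, 25, 40, 50, 100, 200]
Sum = 465


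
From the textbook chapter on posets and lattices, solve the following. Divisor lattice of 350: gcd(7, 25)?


Meet=gcd.
gcd(7,25)=1


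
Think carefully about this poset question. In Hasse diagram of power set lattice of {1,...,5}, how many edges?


A cover relation a -< b holds when a < b with no c strictly between.
Cover relations:
  {} -< {1}
  {} -< {2}
  {} -< {3}
  {} -< {4}
  {} -< {5}
  {1} -< {1,2}
  {1} -< {1,3}
  {1} -< {1,4}
  ...72 more
Total: 80


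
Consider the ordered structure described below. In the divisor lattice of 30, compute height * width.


Height = length of longest chain minus 1; width = size of largest antichain.
A maximum chain: 1 | 5 | 15 | 30  (height 3).
A maximum antichain: {2, 3, 5}  (width 3).
Product = 3 * 3 = 9


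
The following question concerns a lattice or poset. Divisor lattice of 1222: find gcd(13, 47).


In a divisor lattice, meet = gcd (greatest common divisor).
By Euclidean algorithm or factoring: gcd(13,47) = 1


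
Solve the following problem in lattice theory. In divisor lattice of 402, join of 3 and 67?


In a divisor lattice, join = lcm (least common multiple).
gcd(3,67) = 1
lcm(3,67) = 3*67/gcd = 201/1 = 201


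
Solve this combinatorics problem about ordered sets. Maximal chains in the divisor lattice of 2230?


A maximal chain goes from the minimum element to a maximal element via cover relations.
Counting all min-to-max paths in the cover graph.
Total maximal chains: 6


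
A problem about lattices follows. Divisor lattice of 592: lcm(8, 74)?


Join=lcm.
gcd(8,74)=2
lcm=296


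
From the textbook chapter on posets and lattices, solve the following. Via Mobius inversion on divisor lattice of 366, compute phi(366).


phi(n) = n * prod_{p|n} (1 - 1/p).
Prime divisors of 366: [2, 3, 61]
phi(366) = 366 * (1 - 1/2) * (1 - 1/3) * (1 - 1/61)
phi(366) = 120


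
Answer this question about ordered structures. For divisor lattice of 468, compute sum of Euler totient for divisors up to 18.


Divisors of 468 up to 18: [1, 2, 3, 4, 6, 9, 12, 13, 18]
phi values: [1, 1, 2, 2, 2, 6, 4, 12, 6]
Sum = 36


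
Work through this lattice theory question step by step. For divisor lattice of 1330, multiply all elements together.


Divisors of 1330: [1, 2, 5, 7, 10, 14, 19, 35, 38, 70, 95, 133, 190, 266, 665, 1330]
Product = n^(d(n)/2) = 1330^(16/2)
Product = 9790686120231984100000000


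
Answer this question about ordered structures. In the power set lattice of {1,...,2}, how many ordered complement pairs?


Complement pair (a,b): a meet b = bottom, a join b = top.
Here: A intersect B = {} and A union B = {1,...,2}.
Pairs found: ({},{1,2}), ({1},{2}), ({2},{1}), ({1,2},{})
Total ordered pairs: 4


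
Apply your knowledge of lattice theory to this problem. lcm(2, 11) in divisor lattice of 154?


Join=lcm.
gcd(2,11)=1
lcm=22


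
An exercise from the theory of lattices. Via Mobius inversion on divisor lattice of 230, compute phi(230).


phi(n) = n * prod_{p|n} (1 - 1/p).
Prime divisors of 230: [2, 5, 23]
phi(230) = 230 * (1 - 1/2) * (1 - 1/5) * (1 - 1/23)
phi(230) = 88


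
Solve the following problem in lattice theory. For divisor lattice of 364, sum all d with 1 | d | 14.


Interval [1,14] in divisors of 364: [1, 2, 7, 14]
Sum = 24


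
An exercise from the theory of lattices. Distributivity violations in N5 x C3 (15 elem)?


Distributive law: a ^ (b v c) = (a ^ b) v (a ^ c).
Check all 15^3 = 3375 ordered triples (a,b,c).
  e.g. a=(b,0), b=(a,0), c=(c,0): lhs=(b,0) != rhs=(a,0)
  e.g. a=(b,0), b=(a,0), c=(c,1): lhs=(b,0) != rhs=(a,0)
Total violating triples: 54


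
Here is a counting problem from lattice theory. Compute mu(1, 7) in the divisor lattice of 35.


In a divisor lattice, mu(a,b) = mu(b/a) where mu is the classical Mobius function.
b/a = 7/1 = 7
Prime factorization of 7: primes [7]
7 is squarefree with 1 prime factor(s), so mu(7) = (-1)^1 = -1


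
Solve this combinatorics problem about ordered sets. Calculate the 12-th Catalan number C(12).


C(n) = C(2n, n) / (n+1).
C(24, 12) = 2704156
C(12) = 2704156 / 13 = 208012


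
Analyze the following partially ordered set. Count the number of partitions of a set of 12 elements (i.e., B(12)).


B(n) = number of set partitions of an n-element set.
B(n) satisfies the recurrence: B(n+1) = sum_k C(n,k)*B(k).
B(12) = 4213597


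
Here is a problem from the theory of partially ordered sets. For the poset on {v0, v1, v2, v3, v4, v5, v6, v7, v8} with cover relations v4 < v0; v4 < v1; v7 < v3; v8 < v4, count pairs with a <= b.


The order relation is {(a,b) : a <= b}, reflexive so it includes (a,a).
Examples: (v0,v0), (v1,v1), (v2,v2), (v3,v3), (v4,v0), ...
Total ordered pairs: 15


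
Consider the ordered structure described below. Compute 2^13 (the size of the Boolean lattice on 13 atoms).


Power set = 2^n.
2^13 = 8192


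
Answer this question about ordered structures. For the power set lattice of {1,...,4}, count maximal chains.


A maximal chain goes from the minimum element to a maximal element via cover relations.
Counting all min-to-max paths in the cover graph.
Total maximal chains: 24


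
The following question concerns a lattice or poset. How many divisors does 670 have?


Divisors of 670: [1, 2, 5, 10, 67, 134, 335, 670]
Count: 8


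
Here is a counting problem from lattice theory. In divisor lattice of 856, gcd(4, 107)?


Meet=gcd.
gcd(4,107)=1


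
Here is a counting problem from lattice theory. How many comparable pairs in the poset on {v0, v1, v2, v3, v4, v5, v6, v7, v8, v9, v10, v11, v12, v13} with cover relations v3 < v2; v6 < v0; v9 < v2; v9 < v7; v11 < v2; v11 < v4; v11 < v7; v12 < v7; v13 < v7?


A comparable pair {a,b} has a < b or b < a in the order.
Count unordered pairs where one element is strictly below the other.
Examples: {v0,v6}, {v2,v3}, {v2,v9}, {v2,v11}, ...
Total comparable pairs: 9


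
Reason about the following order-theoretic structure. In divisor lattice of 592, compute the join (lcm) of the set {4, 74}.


In a divisor lattice, join = lcm (least common multiple).
Compute lcm iteratively: start with first element, then lcm(current, next).
Elements: [4, 74]
lcm(4,74) = 148
Final lcm = 148


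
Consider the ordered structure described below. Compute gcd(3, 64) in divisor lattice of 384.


In a divisor lattice, meet = gcd (greatest common divisor).
By Euclidean algorithm or factoring: gcd(3,64) = 1


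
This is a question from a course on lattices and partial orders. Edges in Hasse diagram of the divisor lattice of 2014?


A cover relation a -< b holds when a < b with no c strictly between.
Cover relations:
  1 -< 2
  1 -< 19
  1 -< 53
  2 -< 38
  2 -< 106
  19 -< 38
  19 -< 1007
  38 -< 2014
  ...4 more
Total: 12


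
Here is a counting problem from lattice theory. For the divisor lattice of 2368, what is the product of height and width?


Height = length of longest chain minus 1; width = size of largest antichain.
A maximum chain: 1 | 37 | 74 | 148 | 296 | 592 | 1184 | 2368  (height 7).
A maximum antichain: {2, 37}  (width 2).
Product = 7 * 2 = 14


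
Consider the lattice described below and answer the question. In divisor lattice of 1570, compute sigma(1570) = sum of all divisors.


sigma(n) = sum of divisors.
Divisors of 1570: [1, 2, 5, 10, 157, 314, 785, 1570]
Sum = 2844


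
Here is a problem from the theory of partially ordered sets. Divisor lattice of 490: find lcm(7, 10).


In a divisor lattice, join = lcm (least common multiple).
gcd(7,10) = 1
lcm(7,10) = 7*10/gcd = 70/1 = 70


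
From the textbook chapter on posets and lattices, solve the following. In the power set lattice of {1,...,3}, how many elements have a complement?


An element a is complemented if some b has a meet b = bottom, a join b = top.
every subset A has complement S\A, so all elements are complemented.
Complemented elements: {}, {1}, {2}, {3}, {1,2}, {1,3}, ... (2 more)
Count: 8


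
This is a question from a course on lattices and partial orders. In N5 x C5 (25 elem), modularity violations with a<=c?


Modular law: if a <= c then a v (b ^ c) = (a v b) ^ c.
Check all triples (a,b,c) with a <= c among 25 elements.
  e.g. a=(a,0), b=(c,0), c=(b,0): lhs=(a,0) != rhs=(b,0)
  e.g. a=(a,0), b=(c,1), c=(b,0): lhs=(a,0) != rhs=(b,0)
Total violating triples: 75


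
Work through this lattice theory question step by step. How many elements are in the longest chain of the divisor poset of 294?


A chain is a totally ordered subset; we count the number of elements in a maximum chain.
Compute, for each element x, the size of the longest chain ending at x:
  1: 1
  2: 2
  3: 2
  7: 2
  49: 3
  6: 3
  ...
A maximum chain: 1 < 2 < 6 < 42 < 294
Number of elements in the longest chain: 5


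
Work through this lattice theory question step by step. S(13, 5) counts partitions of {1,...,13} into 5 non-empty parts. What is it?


S(n,k) = k*S(n-1,k) + S(n-1,k-1).
S(12,5) = 1379400, S(12,4) = 611501
S(13,5) = 5*1379400 + 611501 = 6897000 + 611501
S(13,5) = 7508501


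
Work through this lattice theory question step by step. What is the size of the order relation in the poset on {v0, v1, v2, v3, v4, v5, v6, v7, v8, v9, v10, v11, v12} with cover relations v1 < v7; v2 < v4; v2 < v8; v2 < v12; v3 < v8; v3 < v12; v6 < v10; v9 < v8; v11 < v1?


The order relation is {(a,b) : a <= b}, reflexive so it includes (a,a).
Examples: (v0,v0), (v1,v1), (v1,v7), (v10,v10), (v11,v1), ...
Total ordered pairs: 23


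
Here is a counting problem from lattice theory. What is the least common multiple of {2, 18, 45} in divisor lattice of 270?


In a divisor lattice, join = lcm (least common multiple).
Compute lcm iteratively: start with first element, then lcm(current, next).
Elements: [2, 18, 45]
lcm(2,18) = 18
lcm(18,45) = 90
Final lcm = 90


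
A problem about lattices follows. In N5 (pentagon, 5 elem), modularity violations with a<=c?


Modular law: if a <= c then a v (b ^ c) = (a v b) ^ c.
Check all triples (a,b,c) with a <= c among 5 elements.
  e.g. a=a, b=c, c=b: lhs=a != rhs=b
Total violating triples: 1


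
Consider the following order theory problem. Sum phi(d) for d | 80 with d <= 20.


Divisors of 80 up to 20: [1, 2, 4, 5, 8, 10, 16, 20]
phi values: [1, 1, 2, 4, 4, 4, 8, 8]
Sum = 32


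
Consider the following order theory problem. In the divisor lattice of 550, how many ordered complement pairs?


Complement pair (a,b): a meet b = bottom, a join b = top.
Here: gcd(a,b)=1 and lcm(a,b)=550, i.e. a*b=550 with a,b coprime.
Pairs found: (1,550), (2,275), (11,50), (22,25), ... (4 more)
Total ordered pairs: 8


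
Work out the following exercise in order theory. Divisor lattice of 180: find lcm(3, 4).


In a divisor lattice, join = lcm (least common multiple).
gcd(3,4) = 1
lcm(3,4) = 3*4/gcd = 12/1 = 12


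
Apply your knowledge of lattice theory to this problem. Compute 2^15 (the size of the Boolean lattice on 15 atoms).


Power set = 2^n.
2^15 = 32768


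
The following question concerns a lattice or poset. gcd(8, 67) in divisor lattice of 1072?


Meet=gcd.
gcd(8,67)=1


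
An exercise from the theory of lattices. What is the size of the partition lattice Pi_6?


B(n) = number of set partitions of an n-element set.
B(n) satisfies the recurrence: B(n+1) = sum_k C(n,k)*B(k).
B(6) = 203


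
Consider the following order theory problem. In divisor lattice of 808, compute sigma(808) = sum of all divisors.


sigma(n) = sum of divisors.
Divisors of 808: [1, 2, 4, 8, 101, 202, 404, 808]
Sum = 1530


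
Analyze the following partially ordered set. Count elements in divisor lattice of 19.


Divisors of 19: [1, 19]
Count: 2


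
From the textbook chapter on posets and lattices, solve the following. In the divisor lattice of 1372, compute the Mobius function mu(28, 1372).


In a divisor lattice, mu(a,b) = mu(b/a) where mu is the classical Mobius function.
b/a = 1372/28 = 49
Prime factorization of 49: primes [7]
49 is not squarefree, so mu(49) = 0


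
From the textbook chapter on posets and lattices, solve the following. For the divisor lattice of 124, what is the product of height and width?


Height = length of longest chain minus 1; width = size of largest antichain.
A maximum chain: 1 | 31 | 62 | 124  (height 3).
A maximum antichain: {2, 31}  (width 2).
Product = 3 * 2 = 6


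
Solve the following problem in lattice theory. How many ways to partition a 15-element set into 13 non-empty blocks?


S(n,k) = k*S(n-1,k) + S(n-1,k-1).
S(14,13) = 91, S(14,12) = 3367
S(15,13) = 13*91 + 3367 = 1183 + 3367
S(15,13) = 4550


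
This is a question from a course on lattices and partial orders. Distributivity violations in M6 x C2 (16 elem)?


Distributive law: a ^ (b v c) = (a ^ b) v (a ^ c).
Check all 16^3 = 4096 ordered triples (a,b,c).
  e.g. a=(a1,0), b=(a2,0), c=(a3,0): lhs=(a1,0) != rhs=(0,0)
  e.g. a=(a1,0), b=(a2,0), c=(a3,1): lhs=(a1,0) != rhs=(0,0)
Total violating triples: 960


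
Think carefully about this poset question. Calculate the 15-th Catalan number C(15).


C(n) = C(2n, n) / (n+1).
C(30, 15) = 155117520
C(15) = 155117520 / 16 = 9694845


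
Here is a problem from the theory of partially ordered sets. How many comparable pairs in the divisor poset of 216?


A comparable pair {a,b} has a < b or b < a in the order.
Count unordered pairs where one element is strictly below the other.
Examples: {1,2}, {1,3}, {1,4}, {1,6}, ...
Total comparable pairs: 84


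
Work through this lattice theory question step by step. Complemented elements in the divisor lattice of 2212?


An element a is complemented if some b has a meet b = bottom, a join b = top.
a is complemented iff gcd(a, n/a)=1, i.e. a is a unitary divisor of 2212.
Complemented elements: 1, 4, 7, 28, 79, 316, ... (2 more)
Count: 8


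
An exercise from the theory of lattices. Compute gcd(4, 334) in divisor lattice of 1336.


In a divisor lattice, meet = gcd (greatest common divisor).
By Euclidean algorithm or factoring: gcd(4,334) = 2


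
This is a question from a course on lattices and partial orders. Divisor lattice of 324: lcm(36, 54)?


Join=lcm.
gcd(36,54)=18
lcm=108


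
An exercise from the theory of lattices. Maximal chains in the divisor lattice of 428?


A maximal chain goes from the minimum element to a maximal element via cover relations.
Counting all min-to-max paths in the cover graph.
Total maximal chains: 3


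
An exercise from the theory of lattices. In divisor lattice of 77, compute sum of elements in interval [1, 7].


Interval [1,7] in divisors of 77: [1, 7]
Sum = 8


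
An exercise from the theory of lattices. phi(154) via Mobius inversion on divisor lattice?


phi(n) = n * prod_{p|n} (1 - 1/p).
Prime divisors of 154: [2, 7, 11]
phi(154) = 154 * (1 - 1/2) * (1 - 1/7) * (1 - 1/11)
phi(154) = 60


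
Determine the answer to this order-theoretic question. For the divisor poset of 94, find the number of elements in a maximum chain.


A chain is a totally ordered subset; we count the number of elements in a maximum chain.
Compute, for each element x, the size of the longest chain ending at x:
  1: 1
  2: 2
  47: 2
  94: 3
A maximum chain: 1 < 2 < 94
Number of elements in the longest chain: 3


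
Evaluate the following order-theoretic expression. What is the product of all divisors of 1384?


Divisors of 1384: [1, 2, 4, 8, 173, 346, 692, 1384]
Product = n^(d(n)/2) = 1384^(8/2)
Product = 3668971687936


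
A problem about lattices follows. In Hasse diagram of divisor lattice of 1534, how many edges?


A cover relation a -< b holds when a < b with no c strictly between.
Cover relations:
  1 -< 2
  1 -< 13
  1 -< 59
  2 -< 26
  2 -< 118
  13 -< 26
  13 -< 767
  26 -< 1534
  ...4 more
Total: 12


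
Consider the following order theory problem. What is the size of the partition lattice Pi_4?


B(n) = number of set partitions of an n-element set.
B(n) satisfies the recurrence: B(n+1) = sum_k C(n,k)*B(k).
B(4) = 15


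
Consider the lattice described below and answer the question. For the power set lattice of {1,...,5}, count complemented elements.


An element a is complemented if some b has a meet b = bottom, a join b = top.
every subset A has complement S\A, so all elements are complemented.
Complemented elements: {}, {1}, {2}, {3}, {4}, {5}, ... (26 more)
Count: 32


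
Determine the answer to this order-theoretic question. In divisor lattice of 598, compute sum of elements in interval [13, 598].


Interval [13,598] in divisors of 598: [13, 26, 299, 598]
Sum = 936


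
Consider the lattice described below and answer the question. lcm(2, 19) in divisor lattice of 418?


Join=lcm.
gcd(2,19)=1
lcm=38


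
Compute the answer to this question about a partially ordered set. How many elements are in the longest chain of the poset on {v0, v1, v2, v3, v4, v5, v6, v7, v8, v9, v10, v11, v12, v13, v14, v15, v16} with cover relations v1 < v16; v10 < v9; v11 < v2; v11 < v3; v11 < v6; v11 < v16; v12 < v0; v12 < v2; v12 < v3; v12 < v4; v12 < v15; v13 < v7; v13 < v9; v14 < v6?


A chain is a totally ordered subset; we count the number of elements in a maximum chain.
Compute, for each element x, the size of the longest chain ending at x:
  v1: 1
  v5: 1
  v8: 1
  v10: 1
  v11: 1
  v12: 1
  ...
A maximum chain: v12 < v0
Number of elements in the longest chain: 2


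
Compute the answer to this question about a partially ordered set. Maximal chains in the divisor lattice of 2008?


A maximal chain goes from the minimum element to a maximal element via cover relations.
Counting all min-to-max paths in the cover graph.
Total maximal chains: 4


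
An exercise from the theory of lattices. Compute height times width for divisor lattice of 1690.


Height = length of longest chain minus 1; width = size of largest antichain.
A maximum chain: 1 | 13 | 169 | 845 | 1690  (height 4).
A maximum antichain: {10, 26, 65, 169}  (width 4).
Product = 4 * 4 = 16


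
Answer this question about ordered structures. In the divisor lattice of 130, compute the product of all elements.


Divisors of 130: [1, 2, 5, 10, 13, 26, 65, 130]
Product = n^(d(n)/2) = 130^(8/2)
Product = 285610000


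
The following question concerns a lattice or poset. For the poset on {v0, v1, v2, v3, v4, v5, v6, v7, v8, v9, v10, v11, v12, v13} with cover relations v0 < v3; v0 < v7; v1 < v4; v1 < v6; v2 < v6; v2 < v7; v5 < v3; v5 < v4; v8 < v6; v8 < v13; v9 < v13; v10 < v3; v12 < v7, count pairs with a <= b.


The order relation is {(a,b) : a <= b}, reflexive so it includes (a,a).
Examples: (v0,v0), (v0,v3), (v0,v7), (v1,v1), (v1,v4), ...
Total ordered pairs: 27


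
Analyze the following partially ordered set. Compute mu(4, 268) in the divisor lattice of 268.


In a divisor lattice, mu(a,b) = mu(b/a) where mu is the classical Mobius function.
b/a = 268/4 = 67
Prime factorization of 67: primes [67]
67 is squarefree with 1 prime factor(s), so mu(67) = (-1)^1 = -1


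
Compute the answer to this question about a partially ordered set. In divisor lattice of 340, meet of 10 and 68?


In a divisor lattice, meet = gcd (greatest common divisor).
By Euclidean algorithm or factoring: gcd(10,68) = 2


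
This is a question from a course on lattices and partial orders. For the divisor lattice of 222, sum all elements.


sigma(n) = sum of divisors.
Divisors of 222: [1, 2, 3, 6, 37, 74, 111, 222]
Sum = 456


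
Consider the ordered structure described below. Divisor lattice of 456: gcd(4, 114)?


Meet=gcd.
gcd(4,114)=2


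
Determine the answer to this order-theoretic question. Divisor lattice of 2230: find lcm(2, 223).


In a divisor lattice, join = lcm (least common multiple).
gcd(2,223) = 1
lcm(2,223) = 2*223/gcd = 446/1 = 446


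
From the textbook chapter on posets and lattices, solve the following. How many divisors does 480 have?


Divisors of 480: [1, 2, 3, 4, 5, 6, 8, 10, 12, 15, 16, 20, 24, 30, 32, 40, 48, 60, 80, 96, 120, 160, 240, 480]
Count: 24


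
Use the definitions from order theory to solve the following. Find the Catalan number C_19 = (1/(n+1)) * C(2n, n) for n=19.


C(n) = C(2n, n) / (n+1).
C(38, 19) = 35345263800
C(19) = 35345263800 / 20 = 1767263190


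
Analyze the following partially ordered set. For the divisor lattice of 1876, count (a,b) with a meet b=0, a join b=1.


Complement pair (a,b): a meet b = bottom, a join b = top.
Here: gcd(a,b)=1 and lcm(a,b)=1876, i.e. a*b=1876 with a,b coprime.
Pairs found: (1,1876), (4,469), (7,268), (28,67), ... (4 more)
Total ordered pairs: 8


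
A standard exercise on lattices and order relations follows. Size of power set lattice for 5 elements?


Power set = 2^n.
2^5 = 32


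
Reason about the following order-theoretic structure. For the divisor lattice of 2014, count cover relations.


A cover relation a -< b holds when a < b with no c strictly between.
Cover relations:
  1 -< 2
  1 -< 19
  1 -< 53
  2 -< 38
  2 -< 106
  19 -< 38
  19 -< 1007
  38 -< 2014
  ...4 more
Total: 12


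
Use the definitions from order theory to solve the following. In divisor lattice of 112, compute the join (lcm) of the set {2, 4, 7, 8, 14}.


In a divisor lattice, join = lcm (least common multiple).
Compute lcm iteratively: start with first element, then lcm(current, next).
Elements: [2, 4, 7, 8, 14]
lcm(2,4) = 4
lcm(4,7) = 28
lcm(28,8) = 56
lcm(56,14) = 56
Final lcm = 56


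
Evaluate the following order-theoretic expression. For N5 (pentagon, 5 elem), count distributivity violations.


Distributive law: a ^ (b v c) = (a ^ b) v (a ^ c).
Check all 5^3 = 125 ordered triples (a,b,c).
  e.g. a=b, b=a, c=c: lhs=b != rhs=a
  e.g. a=b, b=c, c=a: lhs=b != rhs=a
Total violating triples: 2


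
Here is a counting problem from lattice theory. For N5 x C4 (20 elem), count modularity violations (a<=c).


Modular law: if a <= c then a v (b ^ c) = (a v b) ^ c.
Check all triples (a,b,c) with a <= c among 20 elements.
  e.g. a=(a,0), b=(c,0), c=(b,0): lhs=(a,0) != rhs=(b,0)
  e.g. a=(a,0), b=(c,1), c=(b,0): lhs=(a,0) != rhs=(b,0)
Total violating triples: 40


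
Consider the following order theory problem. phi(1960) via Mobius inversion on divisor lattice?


phi(n) = n * prod_{p|n} (1 - 1/p).
Prime divisors of 1960: [2, 5, 7]
phi(1960) = 1960 * (1 - 1/2) * (1 - 1/5) * (1 - 1/7)
phi(1960) = 672


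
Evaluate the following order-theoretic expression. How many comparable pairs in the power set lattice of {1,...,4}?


A comparable pair {a,b} has a < b or b < a in the order.
Count unordered pairs where one element is strictly below the other.
Examples: {{},{1}}, {{},{2}}, {{},{3}}, {{},{4}}, ...
Total comparable pairs: 65


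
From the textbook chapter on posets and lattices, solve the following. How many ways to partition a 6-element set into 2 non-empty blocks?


S(n,k) = k*S(n-1,k) + S(n-1,k-1).
S(5,2) = 15, S(5,1) = 1
S(6,2) = 2*15 + 1 = 30 + 1
S(6,2) = 31


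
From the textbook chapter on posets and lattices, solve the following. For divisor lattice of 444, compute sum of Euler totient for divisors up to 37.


Divisors of 444 up to 37: [1, 2, 3, 4, 6, 12, 37]
phi values: [1, 1, 2, 2, 2, 4, 36]
Sum = 48


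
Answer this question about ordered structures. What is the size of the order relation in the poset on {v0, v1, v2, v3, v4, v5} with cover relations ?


The order relation is {(a,b) : a <= b}, reflexive so it includes (a,a).
Examples: (v0,v0), (v1,v1), (v2,v2), (v3,v3), (v4,v4), ...
Total ordered pairs: 6


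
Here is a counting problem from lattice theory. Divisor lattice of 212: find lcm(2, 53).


In a divisor lattice, join = lcm (least common multiple).
gcd(2,53) = 1
lcm(2,53) = 2*53/gcd = 106/1 = 106


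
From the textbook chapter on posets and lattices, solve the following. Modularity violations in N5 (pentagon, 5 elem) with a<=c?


Modular law: if a <= c then a v (b ^ c) = (a v b) ^ c.
Check all triples (a,b,c) with a <= c among 5 elements.
  e.g. a=a, b=c, c=b: lhs=a != rhs=b
Total violating triples: 1


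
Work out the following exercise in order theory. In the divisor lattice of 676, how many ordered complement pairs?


Complement pair (a,b): a meet b = bottom, a join b = top.
Here: gcd(a,b)=1 and lcm(a,b)=676, i.e. a*b=676 with a,b coprime.
Pairs found: (1,676), (4,169), (169,4), (676,1)
Total ordered pairs: 4


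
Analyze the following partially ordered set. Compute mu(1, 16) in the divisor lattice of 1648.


In a divisor lattice, mu(a,b) = mu(b/a) where mu is the classical Mobius function.
b/a = 16/1 = 16
Prime factorization of 16: primes [2]
16 is not squarefree, so mu(16) = 0


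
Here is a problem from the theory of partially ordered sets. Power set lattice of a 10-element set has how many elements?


Power set = 2^n.
2^10 = 1024


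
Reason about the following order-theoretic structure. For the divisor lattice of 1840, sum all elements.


sigma(n) = sum of divisors.
Divisors of 1840: [1, 2, 4, 5, 8, 10, 16, 20, 23, 40, 46, 80, 92, 115, 184, 230, 368, 460, 920, 1840]
Sum = 4464


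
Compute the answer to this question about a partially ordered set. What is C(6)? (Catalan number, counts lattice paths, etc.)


C(n) = C(2n, n) / (n+1).
C(12, 6) = 924
C(6) = 924 / 7 = 132


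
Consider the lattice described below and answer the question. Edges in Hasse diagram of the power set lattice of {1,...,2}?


A cover relation a -< b holds when a < b with no c strictly between.
Cover relations:
  {} -< {1}
  {} -< {2}
  {1} -< {1,2}
  {2} -< {1,2}
Total: 4


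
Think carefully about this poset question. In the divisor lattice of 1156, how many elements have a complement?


An element a is complemented if some b has a meet b = bottom, a join b = top.
a is complemented iff gcd(a, n/a)=1, i.e. a is a unitary divisor of 1156.
Complemented elements: 1, 4, 289, 1156
Count: 4


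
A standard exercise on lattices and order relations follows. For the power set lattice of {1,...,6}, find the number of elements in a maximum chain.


A chain is a totally ordered subset; we count the number of elements in a maximum chain.
Compute, for each element x, the size of the longest chain ending at x:
  {}: 1
  {1}: 2
  {2}: 2
  {3}: 2
  {4}: 2
  {5}: 2
  ...
A maximum chain: {} < {1} < {1,2} < {1,2,3} < {1,2,3,4} < {1,2,3,4,5} < {1,2,3,4,5,6}
Number of elements in the longest chain: 7


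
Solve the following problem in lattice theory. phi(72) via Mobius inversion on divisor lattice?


phi(n) = n * prod_{p|n} (1 - 1/p).
Prime divisors of 72: [2, 3]
phi(72) = 72 * (1 - 1/2) * (1 - 1/3)
phi(72) = 24


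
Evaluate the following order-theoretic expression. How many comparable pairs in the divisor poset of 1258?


A comparable pair {a,b} has a < b or b < a in the order.
Count unordered pairs where one element is strictly below the other.
Examples: {1,2}, {1,17}, {1,34}, {1,37}, ...
Total comparable pairs: 19


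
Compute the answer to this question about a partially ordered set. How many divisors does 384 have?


Divisors of 384: [1, 2, 3, 4, 6, 8, 12, 16, 24, 32, 48, 64, 96, 128, 192, 384]
Count: 16


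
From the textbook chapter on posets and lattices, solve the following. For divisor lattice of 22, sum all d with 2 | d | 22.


Interval [2,22] in divisors of 22: [2, 22]
Sum = 24


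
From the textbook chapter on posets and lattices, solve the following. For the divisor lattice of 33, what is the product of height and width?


Height = length of longest chain minus 1; width = size of largest antichain.
A maximum chain: 1 | 11 | 33  (height 2).
A maximum antichain: {3, 11}  (width 2).
Product = 2 * 2 = 4


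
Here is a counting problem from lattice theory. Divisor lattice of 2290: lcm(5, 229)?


Join=lcm.
gcd(5,229)=1
lcm=1145


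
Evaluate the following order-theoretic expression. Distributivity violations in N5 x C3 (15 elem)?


Distributive law: a ^ (b v c) = (a ^ b) v (a ^ c).
Check all 15^3 = 3375 ordered triples (a,b,c).
  e.g. a=(b,0), b=(a,0), c=(c,0): lhs=(b,0) != rhs=(a,0)
  e.g. a=(b,0), b=(a,0), c=(c,1): lhs=(b,0) != rhs=(a,0)
Total violating triples: 54


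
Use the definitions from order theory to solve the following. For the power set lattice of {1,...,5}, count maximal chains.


A maximal chain goes from the minimum element to a maximal element via cover relations.
Counting all min-to-max paths in the cover graph.
Total maximal chains: 120


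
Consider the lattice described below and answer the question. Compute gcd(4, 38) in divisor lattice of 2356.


In a divisor lattice, meet = gcd (greatest common divisor).
By Euclidean algorithm or factoring: gcd(4,38) = 2


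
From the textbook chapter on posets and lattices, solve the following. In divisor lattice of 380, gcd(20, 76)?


Meet=gcd.
gcd(20,76)=4


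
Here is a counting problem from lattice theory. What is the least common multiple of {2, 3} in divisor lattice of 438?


In a divisor lattice, join = lcm (least common multiple).
Compute lcm iteratively: start with first element, then lcm(current, next).
Elements: [2, 3]
lcm(2,3) = 6
Final lcm = 6


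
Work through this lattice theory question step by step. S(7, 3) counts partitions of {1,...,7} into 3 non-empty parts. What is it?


S(n,k) = k*S(n-1,k) + S(n-1,k-1).
S(6,3) = 90, S(6,2) = 31
S(7,3) = 3*90 + 31 = 270 + 31
S(7,3) = 301


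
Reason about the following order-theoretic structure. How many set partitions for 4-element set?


B(n) = number of set partitions of an n-element set.
B(n) satisfies the recurrence: B(n+1) = sum_k C(n,k)*B(k).
B(4) = 15


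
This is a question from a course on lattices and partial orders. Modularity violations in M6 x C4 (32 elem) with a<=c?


Modular law: if a <= c then a v (b ^ c) = (a v b) ^ c.
Check all triples (a,b,c) with a <= c among 32 elements.
This lattice is modular (diamonds M_m and their chain-products are modular).
Total violating triples: 0


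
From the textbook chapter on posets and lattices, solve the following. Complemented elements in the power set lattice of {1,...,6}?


An element a is complemented if some b has a meet b = bottom, a join b = top.
every subset A has complement S\A, so all elements are complemented.
Complemented elements: {}, {1}, {2}, {3}, {4}, {5}, ... (58 more)
Count: 64


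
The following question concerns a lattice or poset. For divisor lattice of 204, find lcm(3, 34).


In a divisor lattice, join = lcm (least common multiple).
Compute lcm iteratively: start with first element, then lcm(current, next).
Elements: [3, 34]
lcm(3,34) = 102
Final lcm = 102


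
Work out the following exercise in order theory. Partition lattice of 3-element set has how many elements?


B(n) = number of set partitions of an n-element set.
B(n) satisfies the recurrence: B(n+1) = sum_k C(n,k)*B(k).
B(3) = 5


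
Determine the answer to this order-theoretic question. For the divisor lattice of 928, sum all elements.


sigma(n) = sum of divisors.
Divisors of 928: [1, 2, 4, 8, 16, 29, 32, 58, 116, 232, 464, 928]
Sum = 1890


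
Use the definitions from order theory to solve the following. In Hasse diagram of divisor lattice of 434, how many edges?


A cover relation a -< b holds when a < b with no c strictly between.
Cover relations:
  1 -< 2
  1 -< 7
  1 -< 31
  2 -< 14
  2 -< 62
  7 -< 14
  7 -< 217
  14 -< 434
  ...4 more
Total: 12


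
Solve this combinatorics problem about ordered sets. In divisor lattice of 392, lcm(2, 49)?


Join=lcm.
gcd(2,49)=1
lcm=98


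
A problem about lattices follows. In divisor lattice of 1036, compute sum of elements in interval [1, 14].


Interval [1,14] in divisors of 1036: [1, 2, 7, 14]
Sum = 24


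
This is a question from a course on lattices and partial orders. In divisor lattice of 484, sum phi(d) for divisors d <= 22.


Divisors of 484 up to 22: [1, 2, 4, 11, 22]
phi values: [1, 1, 2, 10, 10]
Sum = 24


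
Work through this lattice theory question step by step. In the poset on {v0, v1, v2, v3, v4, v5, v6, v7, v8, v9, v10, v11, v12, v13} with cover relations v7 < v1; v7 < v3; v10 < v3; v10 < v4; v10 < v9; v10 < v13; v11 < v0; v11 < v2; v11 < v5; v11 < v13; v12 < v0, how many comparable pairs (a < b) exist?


A comparable pair {a,b} has a < b or b < a in the order.
Count unordered pairs where one element is strictly below the other.
Examples: {v0,v11}, {v0,v12}, {v1,v7}, {v2,v11}, ...
Total comparable pairs: 11


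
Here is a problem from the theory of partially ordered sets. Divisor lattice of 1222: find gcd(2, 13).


In a divisor lattice, meet = gcd (greatest common divisor).
By Euclidean algorithm or factoring: gcd(2,13) = 1


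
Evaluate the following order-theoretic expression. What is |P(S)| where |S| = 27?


Power set = 2^n.
2^27 = 134217728


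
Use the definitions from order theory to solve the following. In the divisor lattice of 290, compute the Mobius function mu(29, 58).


In a divisor lattice, mu(a,b) = mu(b/a) where mu is the classical Mobius function.
b/a = 58/29 = 2
Prime factorization of 2: primes [2]
2 is squarefree with 1 prime factor(s), so mu(2) = (-1)^1 = -1


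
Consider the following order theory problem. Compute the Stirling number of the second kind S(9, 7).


S(n,k) = k*S(n-1,k) + S(n-1,k-1).
S(8,7) = 28, S(8,6) = 266
S(9,7) = 7*28 + 266 = 196 + 266
S(9,7) = 462


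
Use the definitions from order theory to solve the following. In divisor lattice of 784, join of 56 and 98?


In a divisor lattice, join = lcm (least common multiple).
gcd(56,98) = 14
lcm(56,98) = 56*98/gcd = 5488/14 = 392


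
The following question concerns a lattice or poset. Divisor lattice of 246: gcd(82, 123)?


Meet=gcd.
gcd(82,123)=41


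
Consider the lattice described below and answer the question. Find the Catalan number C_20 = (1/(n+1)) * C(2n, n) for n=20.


C(n) = C(2n, n) / (n+1).
C(40, 20) = 137846528820
C(20) = 137846528820 / 21 = 6564120420
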